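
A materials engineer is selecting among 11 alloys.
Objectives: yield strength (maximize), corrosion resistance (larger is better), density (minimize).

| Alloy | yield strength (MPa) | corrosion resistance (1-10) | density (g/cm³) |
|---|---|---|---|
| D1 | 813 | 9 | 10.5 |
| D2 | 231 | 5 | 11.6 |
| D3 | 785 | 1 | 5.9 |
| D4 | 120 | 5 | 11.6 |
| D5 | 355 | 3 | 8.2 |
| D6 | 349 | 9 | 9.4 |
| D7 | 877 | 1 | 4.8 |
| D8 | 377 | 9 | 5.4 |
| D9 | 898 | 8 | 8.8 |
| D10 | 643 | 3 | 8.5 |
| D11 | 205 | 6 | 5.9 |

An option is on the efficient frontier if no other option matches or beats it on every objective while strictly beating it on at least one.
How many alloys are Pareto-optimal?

5

D1: not dominated.
D2: dominated by D1 (yield strength 813≥231, corrosion resistance 9≥5, density 10.5≤11.6).
D3: dominated by D7 (yield strength 877≥785, corrosion resistance 1≥1, density 4.8≤5.9).
D4: dominated by D1 (yield strength 813≥120, corrosion resistance 9≥5, density 10.5≤11.6).
D5: dominated by D8 (yield strength 377≥355, corrosion resistance 9≥3, density 5.4≤8.2).
D6: dominated by D8 (yield strength 377≥349, corrosion resistance 9≥9, density 5.4≤9.4).
D7: not dominated (best density).
D8: not dominated.
D9: not dominated (best yield strength).
D10: not dominated.
D11: dominated by D8 (yield strength 377≥205, corrosion resistance 9≥6, density 5.4≤5.9).
Pareto-optimal: D1, D7, D8, D9, D10 → 5.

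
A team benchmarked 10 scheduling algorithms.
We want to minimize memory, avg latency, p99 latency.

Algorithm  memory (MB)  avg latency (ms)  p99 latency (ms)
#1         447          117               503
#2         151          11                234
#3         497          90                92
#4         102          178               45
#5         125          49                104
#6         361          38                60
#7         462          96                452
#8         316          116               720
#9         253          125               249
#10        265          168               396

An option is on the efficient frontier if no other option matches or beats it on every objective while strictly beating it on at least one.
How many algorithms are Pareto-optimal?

#1: dominated by #2 (memory 151≤447, avg latency 11≤117, p99 latency 234≤503).
#2: not dominated (best avg latency).
#3: dominated by #6 (memory 361≤497, avg latency 38≤90, p99 latency 60≤92).
#4: not dominated (best memory).
#5: not dominated.
#6: not dominated.
#7: dominated by #2 (memory 151≤462, avg latency 11≤96, p99 latency 234≤452).
#8: dominated by #2 (memory 151≤316, avg latency 11≤116, p99 latency 234≤720).
#9: dominated by #2 (memory 151≤253, avg latency 11≤125, p99 latency 234≤249).
#10: dominated by #2 (memory 151≤265, avg latency 11≤168, p99 latency 234≤396).
Pareto-optimal: #2, #4, #5, #6 → 4.

4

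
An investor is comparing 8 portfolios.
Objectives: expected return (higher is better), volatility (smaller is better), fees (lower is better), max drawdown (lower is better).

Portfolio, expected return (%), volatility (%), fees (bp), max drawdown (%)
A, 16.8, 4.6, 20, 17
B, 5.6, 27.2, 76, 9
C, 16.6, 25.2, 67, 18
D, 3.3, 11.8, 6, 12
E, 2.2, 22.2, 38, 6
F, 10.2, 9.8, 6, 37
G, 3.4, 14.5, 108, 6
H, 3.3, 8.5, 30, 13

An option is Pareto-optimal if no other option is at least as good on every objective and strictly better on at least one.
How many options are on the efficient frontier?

A: not dominated (best expected return).
B: not dominated.
C: dominated by A (expected return 16.8≥16.6, volatility 4.6≤25.2, fees 20≤67, max drawdown 17≤18).
D: not dominated.
E: not dominated.
F: not dominated.
G: not dominated.
H: not dominated.
Pareto-optimal: A, B, D, E, F, G, H → 7.

7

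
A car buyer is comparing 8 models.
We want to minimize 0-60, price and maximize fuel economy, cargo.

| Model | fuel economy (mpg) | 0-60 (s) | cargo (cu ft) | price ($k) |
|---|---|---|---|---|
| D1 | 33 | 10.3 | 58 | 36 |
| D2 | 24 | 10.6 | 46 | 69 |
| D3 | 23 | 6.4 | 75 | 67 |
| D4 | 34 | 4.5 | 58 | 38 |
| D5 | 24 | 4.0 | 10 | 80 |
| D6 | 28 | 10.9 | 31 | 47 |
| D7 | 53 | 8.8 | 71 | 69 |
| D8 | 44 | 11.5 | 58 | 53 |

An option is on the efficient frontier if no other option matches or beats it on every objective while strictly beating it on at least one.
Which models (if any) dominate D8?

D1: worse on fuel economy (33 vs 44).
D2: worse on fuel economy (24 vs 44).
D3: worse on fuel economy (23 vs 44).
D4: worse on fuel economy (34 vs 44).
D5: worse on fuel economy (24 vs 44).
D6: worse on fuel economy (28 vs 44).
D7: worse on price (69 vs 53).
No option dominates D8.

none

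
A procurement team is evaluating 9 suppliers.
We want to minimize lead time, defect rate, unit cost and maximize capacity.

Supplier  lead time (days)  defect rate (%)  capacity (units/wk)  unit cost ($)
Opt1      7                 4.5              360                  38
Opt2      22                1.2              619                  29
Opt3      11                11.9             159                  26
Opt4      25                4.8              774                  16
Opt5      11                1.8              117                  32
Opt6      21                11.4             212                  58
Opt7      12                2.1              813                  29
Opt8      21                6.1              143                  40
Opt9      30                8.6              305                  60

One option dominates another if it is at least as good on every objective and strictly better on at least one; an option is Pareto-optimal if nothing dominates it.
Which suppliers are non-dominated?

Opt1: not dominated (best lead time).
Opt2: not dominated (best defect rate).
Opt3: not dominated.
Opt4: not dominated (best unit cost).
Opt5: not dominated.
Opt6: dominated by Opt1 (lead time 7≤21, defect rate 4.5≤11.4, capacity 360≥212, unit cost 38≤58).
Opt7: not dominated (best capacity).
Opt8: dominated by Opt1 (lead time 7≤21, defect rate 4.5≤6.1, capacity 360≥143, unit cost 38≤40).
Opt9: dominated by Opt1 (lead time 7≤30, defect rate 4.5≤8.6, capacity 360≥305, unit cost 38≤60).

Opt1, Opt2, Opt3, Opt4, Opt5, Opt7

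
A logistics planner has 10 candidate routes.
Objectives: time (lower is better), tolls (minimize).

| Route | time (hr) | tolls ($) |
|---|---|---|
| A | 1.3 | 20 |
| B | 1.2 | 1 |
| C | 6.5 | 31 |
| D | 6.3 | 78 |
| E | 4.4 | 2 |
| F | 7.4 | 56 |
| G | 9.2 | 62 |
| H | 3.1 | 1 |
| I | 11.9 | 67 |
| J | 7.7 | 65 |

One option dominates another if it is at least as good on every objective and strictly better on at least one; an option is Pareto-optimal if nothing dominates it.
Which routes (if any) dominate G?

A, B, C, E, F, H

A: time 1.3≤9.2, tolls 20≤62 — dominates G.
B: time 1.2≤9.2, tolls 1≤62 — dominates G.
C: time 6.5≤9.2, tolls 31≤62 — dominates G.
E: time 4.4≤9.2, tolls 2≤62 — dominates G.
F: time 7.4≤9.2, tolls 56≤62 — dominates G.
H: time 3.1≤9.2, tolls 1≤62 — dominates G.
Others (D, I, J) are each worse than G on at least one objective.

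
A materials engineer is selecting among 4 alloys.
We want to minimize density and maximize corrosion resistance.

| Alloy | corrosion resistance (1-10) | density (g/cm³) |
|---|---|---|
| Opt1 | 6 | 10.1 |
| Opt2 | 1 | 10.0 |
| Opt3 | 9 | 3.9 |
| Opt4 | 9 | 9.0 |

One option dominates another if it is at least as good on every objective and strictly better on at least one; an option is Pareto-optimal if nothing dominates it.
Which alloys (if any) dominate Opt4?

Opt3

Opt3: corrosion resistance 9≥9, density 3.9≤9.0 — dominates Opt4.
Others (Opt1, Opt2) are each worse than Opt4 on at least one objective.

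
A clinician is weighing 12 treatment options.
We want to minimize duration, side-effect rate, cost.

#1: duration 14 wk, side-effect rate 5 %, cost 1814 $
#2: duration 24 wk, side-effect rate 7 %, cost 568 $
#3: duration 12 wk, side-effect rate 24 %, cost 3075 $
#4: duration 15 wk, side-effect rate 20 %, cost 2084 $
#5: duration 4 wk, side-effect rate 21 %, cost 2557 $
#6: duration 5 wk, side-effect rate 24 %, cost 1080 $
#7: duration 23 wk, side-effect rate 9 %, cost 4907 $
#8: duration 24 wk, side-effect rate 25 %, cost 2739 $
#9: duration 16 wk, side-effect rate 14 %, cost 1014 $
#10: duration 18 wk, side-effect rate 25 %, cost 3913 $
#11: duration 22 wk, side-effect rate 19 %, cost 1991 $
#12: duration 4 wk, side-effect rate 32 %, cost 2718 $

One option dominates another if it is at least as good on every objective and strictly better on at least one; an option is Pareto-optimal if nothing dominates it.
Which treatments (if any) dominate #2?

#1: worse on cost (1814 vs 568).
#3: worse on side-effect rate (24 vs 7).
#4: worse on side-effect rate (20 vs 7).
#5: worse on side-effect rate (21 vs 7).
#6: worse on side-effect rate (24 vs 7).
#7: worse on side-effect rate (9 vs 7).
#8: worse on side-effect rate (25 vs 7).
#9: worse on side-effect rate (14 vs 7).
#10: worse on side-effect rate (25 vs 7).
#11: worse on side-effect rate (19 vs 7).
#12: worse on side-effect rate (32 vs 7).
No option dominates #2.

none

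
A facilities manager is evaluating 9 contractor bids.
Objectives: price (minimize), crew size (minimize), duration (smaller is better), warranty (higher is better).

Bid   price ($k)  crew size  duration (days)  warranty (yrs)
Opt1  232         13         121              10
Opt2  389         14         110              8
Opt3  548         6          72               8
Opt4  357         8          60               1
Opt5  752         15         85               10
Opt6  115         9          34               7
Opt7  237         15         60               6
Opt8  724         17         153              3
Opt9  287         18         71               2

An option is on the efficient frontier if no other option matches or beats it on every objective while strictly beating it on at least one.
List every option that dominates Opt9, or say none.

Opt6, Opt7

Opt6: price 115≤287, crew size 9≤18, duration 34≤71, warranty 7≥2 — dominates Opt9.
Opt7: price 237≤287, crew size 15≤18, duration 60≤71, warranty 6≥2 — dominates Opt9.
Others (Opt1, Opt2, Opt3, Opt4, Opt5, Opt8) are each worse than Opt9 on at least one objective.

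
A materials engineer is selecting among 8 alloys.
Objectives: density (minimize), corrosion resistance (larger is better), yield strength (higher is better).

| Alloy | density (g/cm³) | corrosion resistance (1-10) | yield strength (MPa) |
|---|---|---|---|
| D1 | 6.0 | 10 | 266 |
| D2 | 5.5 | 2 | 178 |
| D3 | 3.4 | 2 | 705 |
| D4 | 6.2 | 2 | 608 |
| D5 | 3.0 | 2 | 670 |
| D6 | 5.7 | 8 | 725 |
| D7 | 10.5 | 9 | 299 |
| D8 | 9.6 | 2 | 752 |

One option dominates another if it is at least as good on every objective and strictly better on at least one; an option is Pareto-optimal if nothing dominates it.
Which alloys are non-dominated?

D1, D3, D5, D6, D7, D8

D1: not dominated (best corrosion resistance).
D2: dominated by D3 (density 3.4≤5.5, corrosion resistance 2≥2, yield strength 705≥178).
D3: not dominated.
D4: dominated by D3 (density 3.4≤6.2, corrosion resistance 2≥2, yield strength 705≥608).
D5: not dominated (best density).
D6: not dominated.
D7: not dominated.
D8: not dominated (best yield strength).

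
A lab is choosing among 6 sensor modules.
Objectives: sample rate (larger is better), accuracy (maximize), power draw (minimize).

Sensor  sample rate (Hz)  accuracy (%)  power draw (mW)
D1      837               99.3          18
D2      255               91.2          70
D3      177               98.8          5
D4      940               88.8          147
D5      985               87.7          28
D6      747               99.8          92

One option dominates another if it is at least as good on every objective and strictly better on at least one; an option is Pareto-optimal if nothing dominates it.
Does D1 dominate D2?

Yes

D1 vs D2: sample rate 837≥255, accuracy 99.3≥91.2, power draw 18≤70 — D1 is at least as good on every objective with at least one strict improvement.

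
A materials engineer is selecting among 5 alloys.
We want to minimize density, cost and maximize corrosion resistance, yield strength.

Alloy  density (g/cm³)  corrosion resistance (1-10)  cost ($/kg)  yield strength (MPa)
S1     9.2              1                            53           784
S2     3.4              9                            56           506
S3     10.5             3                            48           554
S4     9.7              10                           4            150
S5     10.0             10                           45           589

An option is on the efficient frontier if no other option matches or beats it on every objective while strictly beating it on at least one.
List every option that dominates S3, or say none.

S5: density 10.0≤10.5, corrosion resistance 10≥3, cost 45≤48, yield strength 589≥554 — dominates S3.
Others (S1, S2, S4) are each worse than S3 on at least one objective.

S5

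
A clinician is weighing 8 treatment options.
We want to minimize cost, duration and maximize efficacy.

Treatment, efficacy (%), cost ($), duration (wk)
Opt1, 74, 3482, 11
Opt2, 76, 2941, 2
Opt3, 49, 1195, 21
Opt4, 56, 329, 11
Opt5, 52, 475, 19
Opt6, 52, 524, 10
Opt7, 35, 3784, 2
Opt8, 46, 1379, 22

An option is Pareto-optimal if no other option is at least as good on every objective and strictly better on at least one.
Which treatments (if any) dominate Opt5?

Opt4: efficacy 56≥52, cost 329≤475, duration 11≤19 — dominates Opt5.
Others (Opt1, Opt2, Opt3, Opt6, Opt7, Opt8) are each worse than Opt5 on at least one objective.

Opt4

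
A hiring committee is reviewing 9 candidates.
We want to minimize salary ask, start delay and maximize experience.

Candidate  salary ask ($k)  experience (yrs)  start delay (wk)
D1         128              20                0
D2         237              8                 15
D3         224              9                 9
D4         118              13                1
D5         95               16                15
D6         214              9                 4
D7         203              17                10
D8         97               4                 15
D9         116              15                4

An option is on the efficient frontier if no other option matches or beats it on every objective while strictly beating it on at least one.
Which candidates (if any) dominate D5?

none

D1: worse on salary ask (128 vs 95).
D2: worse on salary ask (237 vs 95).
D3: worse on salary ask (224 vs 95).
D4: worse on salary ask (118 vs 95).
D6: worse on salary ask (214 vs 95).
D7: worse on salary ask (203 vs 95).
D8: worse on salary ask (97 vs 95).
D9: worse on salary ask (116 vs 95).
No option dominates D5.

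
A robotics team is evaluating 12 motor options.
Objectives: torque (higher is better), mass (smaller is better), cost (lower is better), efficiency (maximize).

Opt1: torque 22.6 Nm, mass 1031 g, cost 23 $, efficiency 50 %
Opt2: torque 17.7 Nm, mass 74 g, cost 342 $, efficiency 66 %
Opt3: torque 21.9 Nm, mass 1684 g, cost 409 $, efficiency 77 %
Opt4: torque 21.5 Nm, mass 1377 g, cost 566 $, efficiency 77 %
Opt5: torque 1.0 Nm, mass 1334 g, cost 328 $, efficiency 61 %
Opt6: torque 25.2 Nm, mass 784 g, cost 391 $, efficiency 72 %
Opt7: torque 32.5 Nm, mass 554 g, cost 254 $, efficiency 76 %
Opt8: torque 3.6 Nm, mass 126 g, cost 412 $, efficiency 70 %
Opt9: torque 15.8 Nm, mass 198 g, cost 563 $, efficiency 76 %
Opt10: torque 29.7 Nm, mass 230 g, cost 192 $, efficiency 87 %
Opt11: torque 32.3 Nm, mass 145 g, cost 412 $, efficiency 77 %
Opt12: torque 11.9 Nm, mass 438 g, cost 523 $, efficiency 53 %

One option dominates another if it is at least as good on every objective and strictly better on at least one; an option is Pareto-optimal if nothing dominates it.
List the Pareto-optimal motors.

Opt1, Opt2, Opt7, Opt8, Opt10, Opt11

Opt1: not dominated (best cost).
Opt2: not dominated (best mass).
Opt3: dominated by Opt10 (torque 29.7≥21.9, mass 230≤1684, cost 192≤409, efficiency 87≥77).
Opt4: dominated by Opt10 (torque 29.7≥21.5, mass 230≤1377, cost 192≤566, efficiency 87≥77).
Opt5: dominated by Opt7 (torque 32.5≥1.0, mass 554≤1334, cost 254≤328, efficiency 76≥61).
Opt6: dominated by Opt7 (torque 32.5≥25.2, mass 554≤784, cost 254≤391, efficiency 76≥72).
Opt7: not dominated (best torque).
Opt8: not dominated.
Opt9: dominated by Opt11 (torque 32.3≥15.8, mass 145≤198, cost 412≤563, efficiency 77≥76).
Opt10: not dominated (best efficiency).
Opt11: not dominated.
Opt12: dominated by Opt2 (torque 17.7≥11.9, mass 74≤438, cost 342≤523, efficiency 66≥53).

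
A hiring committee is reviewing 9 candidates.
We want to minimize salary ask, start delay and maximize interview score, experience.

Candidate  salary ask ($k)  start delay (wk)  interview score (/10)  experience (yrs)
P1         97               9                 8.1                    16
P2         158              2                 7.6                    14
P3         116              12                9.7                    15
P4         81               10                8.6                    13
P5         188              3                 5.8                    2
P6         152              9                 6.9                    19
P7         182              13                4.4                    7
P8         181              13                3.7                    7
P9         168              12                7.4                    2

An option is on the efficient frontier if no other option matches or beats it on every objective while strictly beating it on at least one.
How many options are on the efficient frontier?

P1: not dominated.
P2: not dominated (best start delay).
P3: not dominated (best interview score).
P4: not dominated (best salary ask).
P5: dominated by P2 (salary ask 158≤188, start delay 2≤3, interview score 7.6≥5.8, experience 14≥2).
P6: not dominated (best experience).
P7: dominated by P1 (salary ask 97≤182, start delay 9≤13, interview score 8.1≥4.4, experience 16≥7).
P8: dominated by P1 (salary ask 97≤181, start delay 9≤13, interview score 8.1≥3.7, experience 16≥7).
P9: dominated by P1 (salary ask 97≤168, start delay 9≤12, interview score 8.1≥7.4, experience 16≥2).
Pareto-optimal: P1, P2, P3, P4, P6 → 5.

5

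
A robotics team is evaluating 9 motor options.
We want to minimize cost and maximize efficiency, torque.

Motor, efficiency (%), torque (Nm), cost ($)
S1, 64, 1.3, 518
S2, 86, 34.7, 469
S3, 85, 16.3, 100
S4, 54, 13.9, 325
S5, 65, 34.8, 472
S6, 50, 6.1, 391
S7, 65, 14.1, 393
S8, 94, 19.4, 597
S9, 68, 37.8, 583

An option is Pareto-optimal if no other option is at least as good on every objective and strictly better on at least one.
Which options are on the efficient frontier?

S1: dominated by S2 (efficiency 86≥64, torque 34.7≥1.3, cost 469≤518).
S2: not dominated.
S3: not dominated (best cost).
S4: dominated by S3 (efficiency 85≥54, torque 16.3≥13.9, cost 100≤325).
S5: not dominated.
S6: dominated by S3 (efficiency 85≥50, torque 16.3≥6.1, cost 100≤391).
S7: dominated by S3 (efficiency 85≥65, torque 16.3≥14.1, cost 100≤393).
S8: not dominated (best efficiency).
S9: not dominated (best torque).

S2, S3, S5, S8, S9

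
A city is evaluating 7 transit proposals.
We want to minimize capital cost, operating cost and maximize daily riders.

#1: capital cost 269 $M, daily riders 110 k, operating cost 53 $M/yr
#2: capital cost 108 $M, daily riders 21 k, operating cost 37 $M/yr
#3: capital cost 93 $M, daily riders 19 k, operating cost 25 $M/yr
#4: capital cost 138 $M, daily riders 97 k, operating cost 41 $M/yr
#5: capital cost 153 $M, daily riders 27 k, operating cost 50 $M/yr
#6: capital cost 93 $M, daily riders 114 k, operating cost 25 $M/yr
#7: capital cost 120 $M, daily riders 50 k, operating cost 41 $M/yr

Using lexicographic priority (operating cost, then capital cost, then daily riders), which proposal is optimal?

#6

First minimize operating cost: best is 25, kept {#3, #6}.
Then minimize capital cost: best is 93, kept {#3, #6}.
Then maximize daily riders: best is 114, kept {#6}.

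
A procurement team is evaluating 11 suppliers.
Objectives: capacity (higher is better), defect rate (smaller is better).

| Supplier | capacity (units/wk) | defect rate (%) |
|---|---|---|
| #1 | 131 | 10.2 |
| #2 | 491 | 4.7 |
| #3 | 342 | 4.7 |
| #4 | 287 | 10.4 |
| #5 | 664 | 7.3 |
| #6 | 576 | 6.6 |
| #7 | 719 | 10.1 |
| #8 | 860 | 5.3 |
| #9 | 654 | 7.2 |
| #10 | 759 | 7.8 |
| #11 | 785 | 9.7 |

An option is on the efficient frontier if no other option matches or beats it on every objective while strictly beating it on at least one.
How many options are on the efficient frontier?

2

#1: dominated by #2 (capacity 491≥131, defect rate 4.7≤10.2).
#2: not dominated.
#3: dominated by #2 (capacity 491≥342, defect rate 4.7≤4.7).
#4: dominated by #2 (capacity 491≥287, defect rate 4.7≤10.4).
#5: dominated by #8 (capacity 860≥664, defect rate 5.3≤7.3).
#6: dominated by #8 (capacity 860≥576, defect rate 5.3≤6.6).
#7: dominated by #8 (capacity 860≥719, defect rate 5.3≤10.1).
#8: not dominated (best capacity).
#9: dominated by #8 (capacity 860≥654, defect rate 5.3≤7.2).
#10: dominated by #8 (capacity 860≥759, defect rate 5.3≤7.8).
#11: dominated by #8 (capacity 860≥785, defect rate 5.3≤9.7).
Pareto-optimal: #2, #8 → 2.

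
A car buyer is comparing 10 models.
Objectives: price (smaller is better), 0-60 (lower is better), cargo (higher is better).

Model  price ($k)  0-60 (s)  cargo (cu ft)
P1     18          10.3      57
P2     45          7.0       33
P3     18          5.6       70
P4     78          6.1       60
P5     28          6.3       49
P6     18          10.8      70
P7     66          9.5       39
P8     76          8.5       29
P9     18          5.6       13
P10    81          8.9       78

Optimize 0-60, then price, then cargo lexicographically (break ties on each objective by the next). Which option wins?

P3

First minimize 0-60: best is 5.6, kept {P3, P9}.
Then minimize price: best is 18, kept {P3, P9}.
Then maximize cargo: best is 70, kept {P3}.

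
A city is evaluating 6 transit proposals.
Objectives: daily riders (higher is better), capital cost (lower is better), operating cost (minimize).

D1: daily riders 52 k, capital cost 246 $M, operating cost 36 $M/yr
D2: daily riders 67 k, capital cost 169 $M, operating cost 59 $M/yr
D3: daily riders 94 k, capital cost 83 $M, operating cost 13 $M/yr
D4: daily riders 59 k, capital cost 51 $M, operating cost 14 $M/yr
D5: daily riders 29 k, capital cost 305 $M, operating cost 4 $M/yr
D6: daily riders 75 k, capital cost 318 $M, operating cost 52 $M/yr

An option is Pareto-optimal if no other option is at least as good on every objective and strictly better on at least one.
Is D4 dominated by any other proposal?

D1: worse on daily riders (52 vs 59).
D2: worse on capital cost (169 vs 51).
D3: worse on capital cost (83 vs 51).
D5: worse on daily riders (29 vs 59).
D6: worse on capital cost (318 vs 51).
No option is at least as good as D4 on every objective and strictly better on one.

No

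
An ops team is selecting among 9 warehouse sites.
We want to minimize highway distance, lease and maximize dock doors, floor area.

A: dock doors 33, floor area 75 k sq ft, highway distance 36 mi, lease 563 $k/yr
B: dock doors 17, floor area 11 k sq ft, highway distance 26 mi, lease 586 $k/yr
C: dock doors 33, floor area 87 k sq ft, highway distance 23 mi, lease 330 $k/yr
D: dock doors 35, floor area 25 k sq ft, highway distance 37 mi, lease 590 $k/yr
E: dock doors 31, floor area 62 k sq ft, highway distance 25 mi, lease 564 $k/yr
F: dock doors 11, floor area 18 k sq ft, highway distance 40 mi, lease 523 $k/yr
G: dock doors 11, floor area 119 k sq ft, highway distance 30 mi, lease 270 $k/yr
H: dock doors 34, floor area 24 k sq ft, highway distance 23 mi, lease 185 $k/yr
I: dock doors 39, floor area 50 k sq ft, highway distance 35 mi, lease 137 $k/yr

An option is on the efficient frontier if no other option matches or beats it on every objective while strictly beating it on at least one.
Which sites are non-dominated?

C, G, H, I

A: dominated by C (dock doors 33≥33, floor area 87≥75, highway distance 23≤36, lease 330≤563).
B: dominated by C (dock doors 33≥17, floor area 87≥11, highway distance 23≤26, lease 330≤586).
C: not dominated.
D: dominated by I (dock doors 39≥35, floor area 50≥25, highway distance 35≤37, lease 137≤590).
E: dominated by C (dock doors 33≥31, floor area 87≥62, highway distance 23≤25, lease 330≤564).
F: dominated by C (dock doors 33≥11, floor area 87≥18, highway distance 23≤40, lease 330≤523).
G: not dominated (best floor area).
H: not dominated.
I: not dominated (best dock doors).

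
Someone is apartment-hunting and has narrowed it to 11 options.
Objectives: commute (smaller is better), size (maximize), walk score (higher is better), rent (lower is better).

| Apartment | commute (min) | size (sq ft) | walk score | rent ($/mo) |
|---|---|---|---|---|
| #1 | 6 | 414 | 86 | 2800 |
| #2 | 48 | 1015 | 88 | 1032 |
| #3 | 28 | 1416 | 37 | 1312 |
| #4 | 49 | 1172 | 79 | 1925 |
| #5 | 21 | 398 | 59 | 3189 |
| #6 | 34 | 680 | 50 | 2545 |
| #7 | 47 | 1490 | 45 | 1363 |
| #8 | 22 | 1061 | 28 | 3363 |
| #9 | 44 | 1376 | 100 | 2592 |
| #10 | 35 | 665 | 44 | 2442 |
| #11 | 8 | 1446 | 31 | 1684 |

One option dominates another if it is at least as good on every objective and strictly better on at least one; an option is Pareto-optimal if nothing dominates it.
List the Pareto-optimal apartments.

#1: not dominated (best commute).
#2: not dominated (best rent).
#3: not dominated.
#4: not dominated.
#5: dominated by #1 (commute 6≤21, size 414≥398, walk score 86≥59, rent 2800≤3189).
#6: not dominated.
#7: not dominated (best size).
#8: dominated by #11 (commute 8≤22, size 1446≥1061, walk score 31≥28, rent 1684≤3363).
#9: not dominated (best walk score).
#10: not dominated.
#11: not dominated.

#1, #2, #3, #4, #6, #7, #9, #10, #11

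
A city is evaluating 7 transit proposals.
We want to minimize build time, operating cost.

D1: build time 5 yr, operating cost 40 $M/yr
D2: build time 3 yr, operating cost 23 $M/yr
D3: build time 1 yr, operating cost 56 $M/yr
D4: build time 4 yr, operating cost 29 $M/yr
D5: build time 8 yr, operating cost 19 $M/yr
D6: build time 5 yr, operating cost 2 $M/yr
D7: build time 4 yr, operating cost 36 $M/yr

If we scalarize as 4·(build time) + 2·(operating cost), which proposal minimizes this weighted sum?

D1: 4·5 + 2·40 = 100
D2: 4·3 + 2·23 = 58
D3: 4·1 + 2·56 = 116
D4: 4·4 + 2·29 = 74
D5: 4·8 + 2·19 = 70
D6: 4·5 + 2·2 = 24
D7: 4·4 + 2·36 = 88
Lowest: D6 at 24.

D6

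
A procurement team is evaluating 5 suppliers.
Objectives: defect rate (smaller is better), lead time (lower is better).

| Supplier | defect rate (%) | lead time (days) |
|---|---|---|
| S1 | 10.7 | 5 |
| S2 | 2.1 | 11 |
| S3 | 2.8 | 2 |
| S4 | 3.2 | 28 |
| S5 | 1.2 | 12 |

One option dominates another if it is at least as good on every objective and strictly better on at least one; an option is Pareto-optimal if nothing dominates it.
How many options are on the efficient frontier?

S1: dominated by S3 (defect rate 2.8≤10.7, lead time 2≤5).
S2: not dominated.
S3: not dominated (best lead time).
S4: dominated by S2 (defect rate 2.1≤3.2, lead time 11≤28).
S5: not dominated (best defect rate).
Pareto-optimal: S2, S3, S5 → 3.

3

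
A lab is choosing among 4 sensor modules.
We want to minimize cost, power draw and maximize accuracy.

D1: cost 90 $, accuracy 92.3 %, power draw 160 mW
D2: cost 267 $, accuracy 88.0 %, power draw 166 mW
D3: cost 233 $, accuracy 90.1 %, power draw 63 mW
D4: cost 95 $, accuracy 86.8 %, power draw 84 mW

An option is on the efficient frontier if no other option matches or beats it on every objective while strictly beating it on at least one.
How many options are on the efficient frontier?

D1: not dominated (best cost).
D2: dominated by D1 (cost 90≤267, accuracy 92.3≥88.0, power draw 160≤166).
D3: not dominated (best power draw).
D4: not dominated.
Pareto-optimal: D1, D3, D4 → 3.

3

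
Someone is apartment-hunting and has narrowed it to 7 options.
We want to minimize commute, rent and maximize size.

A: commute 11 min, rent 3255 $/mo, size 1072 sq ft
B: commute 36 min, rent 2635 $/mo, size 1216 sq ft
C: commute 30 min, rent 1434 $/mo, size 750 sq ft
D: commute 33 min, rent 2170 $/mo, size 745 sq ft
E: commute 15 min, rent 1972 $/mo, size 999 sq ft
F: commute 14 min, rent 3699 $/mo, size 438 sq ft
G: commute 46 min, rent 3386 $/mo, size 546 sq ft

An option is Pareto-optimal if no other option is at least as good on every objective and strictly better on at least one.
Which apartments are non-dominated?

A: not dominated (best commute).
B: not dominated (best size).
C: not dominated (best rent).
D: dominated by C (commute 30≤33, rent 1434≤2170, size 750≥745).
E: not dominated.
F: dominated by A (commute 11≤14, rent 3255≤3699, size 1072≥438).
G: dominated by A (commute 11≤46, rent 3255≤3386, size 1072≥546).

A, B, C, E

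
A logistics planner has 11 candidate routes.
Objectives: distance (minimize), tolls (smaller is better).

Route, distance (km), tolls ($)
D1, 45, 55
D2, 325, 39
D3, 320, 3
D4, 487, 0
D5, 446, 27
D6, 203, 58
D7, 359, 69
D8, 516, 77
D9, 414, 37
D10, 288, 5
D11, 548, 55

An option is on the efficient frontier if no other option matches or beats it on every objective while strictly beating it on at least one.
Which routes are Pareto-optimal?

D1, D3, D4, D10

D1: not dominated (best distance).
D2: dominated by D3 (distance 320≤325, tolls 3≤39).
D3: not dominated.
D4: not dominated (best tolls).
D5: dominated by D3 (distance 320≤446, tolls 3≤27).
D6: dominated by D1 (distance 45≤203, tolls 55≤58).
D7: dominated by D1 (distance 45≤359, tolls 55≤69).
D8: dominated by D1 (distance 45≤516, tolls 55≤77).
D9: dominated by D3 (distance 320≤414, tolls 3≤37).
D10: not dominated.
D11: dominated by D1 (distance 45≤548, tolls 55≤55).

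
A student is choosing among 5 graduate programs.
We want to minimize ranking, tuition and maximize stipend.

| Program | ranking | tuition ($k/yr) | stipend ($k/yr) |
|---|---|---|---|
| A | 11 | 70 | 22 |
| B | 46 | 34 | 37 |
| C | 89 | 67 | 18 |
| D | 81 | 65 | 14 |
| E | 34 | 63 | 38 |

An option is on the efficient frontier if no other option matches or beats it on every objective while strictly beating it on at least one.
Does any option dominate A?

No

B: worse on ranking (46 vs 11).
C: worse on ranking (89 vs 11).
D: worse on ranking (81 vs 11).
E: worse on ranking (34 vs 11).
No option is at least as good as A on every objective and strictly better on one.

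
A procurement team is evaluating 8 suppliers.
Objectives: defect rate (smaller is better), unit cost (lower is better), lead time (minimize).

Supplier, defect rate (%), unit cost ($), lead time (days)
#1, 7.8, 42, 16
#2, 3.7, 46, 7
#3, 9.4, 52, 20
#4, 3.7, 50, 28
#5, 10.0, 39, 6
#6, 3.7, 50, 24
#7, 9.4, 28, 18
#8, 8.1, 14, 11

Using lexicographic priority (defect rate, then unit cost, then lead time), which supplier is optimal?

First minimize defect rate: best is 3.7, kept {#2, #4, #6}.
Then minimize unit cost: best is 46, kept {#2}.

#2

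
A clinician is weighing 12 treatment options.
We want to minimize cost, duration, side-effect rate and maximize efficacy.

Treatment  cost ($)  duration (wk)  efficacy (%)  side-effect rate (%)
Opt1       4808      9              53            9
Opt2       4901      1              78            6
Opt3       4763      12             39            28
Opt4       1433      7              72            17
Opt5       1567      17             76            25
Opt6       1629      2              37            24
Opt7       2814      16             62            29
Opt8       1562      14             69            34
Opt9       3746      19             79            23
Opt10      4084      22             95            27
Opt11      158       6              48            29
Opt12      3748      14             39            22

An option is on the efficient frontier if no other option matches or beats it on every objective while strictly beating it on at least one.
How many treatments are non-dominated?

8

Opt1: not dominated.
Opt2: not dominated (best duration).
Opt3: dominated by Opt4 (cost 1433≤4763, duration 7≤12, efficacy 72≥39, side-effect rate 17≤28).
Opt4: not dominated.
Opt5: not dominated.
Opt6: not dominated.
Opt7: dominated by Opt4 (cost 1433≤2814, duration 7≤16, efficacy 72≥62, side-effect rate 17≤29).
Opt8: dominated by Opt4 (cost 1433≤1562, duration 7≤14, efficacy 72≥69, side-effect rate 17≤34).
Opt9: not dominated.
Opt10: not dominated (best efficacy).
Opt11: not dominated (best cost).
Opt12: dominated by Opt4 (cost 1433≤3748, duration 7≤14, efficacy 72≥39, side-effect rate 17≤22).
Pareto-optimal: Opt1, Opt2, Opt4, Opt5, Opt6, Opt9, Opt10, Opt11 → 8.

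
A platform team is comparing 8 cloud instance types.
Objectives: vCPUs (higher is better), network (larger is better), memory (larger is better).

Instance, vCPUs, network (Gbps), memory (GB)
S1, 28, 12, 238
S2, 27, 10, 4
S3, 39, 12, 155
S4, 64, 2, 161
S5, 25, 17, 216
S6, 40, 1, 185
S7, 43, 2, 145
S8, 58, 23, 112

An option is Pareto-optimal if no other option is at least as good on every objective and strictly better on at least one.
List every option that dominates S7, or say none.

S4

S4: vCPUs 64≥43, network 2≥2, memory 161≥145 — dominates S7.
Others (S1, S2, S3, S5, S6, S8) are each worse than S7 on at least one objective.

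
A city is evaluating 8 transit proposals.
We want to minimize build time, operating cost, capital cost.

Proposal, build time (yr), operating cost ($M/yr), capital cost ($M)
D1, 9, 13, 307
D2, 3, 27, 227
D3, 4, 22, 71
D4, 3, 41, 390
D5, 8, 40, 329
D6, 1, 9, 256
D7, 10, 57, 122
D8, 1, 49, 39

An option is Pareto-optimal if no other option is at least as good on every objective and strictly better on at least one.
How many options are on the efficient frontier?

4

D1: dominated by D6 (build time 1≤9, operating cost 9≤13, capital cost 256≤307).
D2: not dominated.
D3: not dominated.
D4: dominated by D2 (build time 3≤3, operating cost 27≤41, capital cost 227≤390).
D5: dominated by D2 (build time 3≤8, operating cost 27≤40, capital cost 227≤329).
D6: not dominated (best operating cost).
D7: dominated by D3 (build time 4≤10, operating cost 22≤57, capital cost 71≤122).
D8: not dominated (best capital cost).
Pareto-optimal: D2, D3, D6, D8 → 4.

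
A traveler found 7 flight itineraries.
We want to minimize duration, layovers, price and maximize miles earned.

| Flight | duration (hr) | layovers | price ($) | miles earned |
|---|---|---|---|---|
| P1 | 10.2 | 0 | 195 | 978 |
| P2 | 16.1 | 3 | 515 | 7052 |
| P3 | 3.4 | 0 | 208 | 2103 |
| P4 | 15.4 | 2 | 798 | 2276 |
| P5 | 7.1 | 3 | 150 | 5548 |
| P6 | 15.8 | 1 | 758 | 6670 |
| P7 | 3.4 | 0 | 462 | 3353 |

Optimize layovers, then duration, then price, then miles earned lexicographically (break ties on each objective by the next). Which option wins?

P3

First minimize layovers: best is 0, kept {P1, P3, P7}.
Then minimize duration: best is 3.4, kept {P3, P7}.
Then minimize price: best is 208, kept {P3}.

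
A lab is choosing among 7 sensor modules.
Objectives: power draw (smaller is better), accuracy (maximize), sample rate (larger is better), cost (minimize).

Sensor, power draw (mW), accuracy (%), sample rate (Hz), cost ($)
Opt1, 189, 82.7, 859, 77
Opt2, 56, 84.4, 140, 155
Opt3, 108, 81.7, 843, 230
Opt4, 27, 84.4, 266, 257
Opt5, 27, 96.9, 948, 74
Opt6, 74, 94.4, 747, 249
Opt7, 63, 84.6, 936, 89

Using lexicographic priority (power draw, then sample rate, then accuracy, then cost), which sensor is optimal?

First minimize power draw: best is 27, kept {Opt4, Opt5}.
Then maximize sample rate: best is 948, kept {Opt5}.

Opt5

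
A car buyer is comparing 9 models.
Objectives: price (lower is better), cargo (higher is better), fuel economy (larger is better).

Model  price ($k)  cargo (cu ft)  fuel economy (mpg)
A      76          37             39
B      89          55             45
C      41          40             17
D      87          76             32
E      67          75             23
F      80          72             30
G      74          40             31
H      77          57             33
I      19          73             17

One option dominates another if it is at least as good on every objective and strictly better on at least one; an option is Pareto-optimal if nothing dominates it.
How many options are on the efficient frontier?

A: not dominated.
B: not dominated (best fuel economy).
C: dominated by I (price 19≤41, cargo 73≥40, fuel economy 17≥17).
D: not dominated (best cargo).
E: not dominated.
F: not dominated.
G: not dominated.
H: not dominated.
I: not dominated (best price).
Pareto-optimal: A, B, D, E, F, G, H, I → 8.

8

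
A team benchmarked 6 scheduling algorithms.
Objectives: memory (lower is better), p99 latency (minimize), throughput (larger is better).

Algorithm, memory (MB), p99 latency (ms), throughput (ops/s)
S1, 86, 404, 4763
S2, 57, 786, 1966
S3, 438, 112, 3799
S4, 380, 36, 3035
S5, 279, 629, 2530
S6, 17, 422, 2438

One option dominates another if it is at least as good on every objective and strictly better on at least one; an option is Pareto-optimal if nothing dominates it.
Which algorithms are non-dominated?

S1, S3, S4, S6

S1: not dominated (best throughput).
S2: dominated by S6 (memory 17≤57, p99 latency 422≤786, throughput 2438≥1966).
S3: not dominated.
S4: not dominated (best p99 latency).
S5: dominated by S1 (memory 86≤279, p99 latency 404≤629, throughput 4763≥2530).
S6: not dominated (best memory).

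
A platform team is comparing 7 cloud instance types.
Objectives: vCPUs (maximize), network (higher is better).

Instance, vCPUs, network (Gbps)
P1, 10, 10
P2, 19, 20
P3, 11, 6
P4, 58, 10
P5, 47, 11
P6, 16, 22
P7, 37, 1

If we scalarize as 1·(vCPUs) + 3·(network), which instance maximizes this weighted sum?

P4

P1: 1·10 + 3·10 = 40
P2: 1·19 + 3·20 = 79
P3: 1·11 + 3·6 = 29
P4: 1·58 + 3·10 = 88
P5: 1·47 + 3·11 = 80
P6: 1·16 + 3·22 = 82
P7: 1·37 + 3·1 = 40
Highest: P4 at 88.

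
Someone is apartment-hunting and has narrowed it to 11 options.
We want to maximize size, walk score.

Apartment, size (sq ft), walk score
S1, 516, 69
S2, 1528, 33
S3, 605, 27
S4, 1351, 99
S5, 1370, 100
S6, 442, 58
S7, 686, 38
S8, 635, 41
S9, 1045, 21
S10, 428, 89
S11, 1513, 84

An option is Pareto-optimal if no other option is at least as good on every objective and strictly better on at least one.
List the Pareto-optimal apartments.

S1: dominated by S4 (size 1351≥516, walk score 99≥69).
S2: not dominated (best size).
S3: dominated by S2 (size 1528≥605, walk score 33≥27).
S4: dominated by S5 (size 1370≥1351, walk score 100≥99).
S5: not dominated (best walk score).
S6: dominated by S1 (size 516≥442, walk score 69≥58).
S7: dominated by S4 (size 1351≥686, walk score 99≥38).
S8: dominated by S4 (size 1351≥635, walk score 99≥41).
S9: dominated by S2 (size 1528≥1045, walk score 33≥21).
S10: dominated by S4 (size 1351≥428, walk score 99≥89).
S11: not dominated.

S2, S5, S11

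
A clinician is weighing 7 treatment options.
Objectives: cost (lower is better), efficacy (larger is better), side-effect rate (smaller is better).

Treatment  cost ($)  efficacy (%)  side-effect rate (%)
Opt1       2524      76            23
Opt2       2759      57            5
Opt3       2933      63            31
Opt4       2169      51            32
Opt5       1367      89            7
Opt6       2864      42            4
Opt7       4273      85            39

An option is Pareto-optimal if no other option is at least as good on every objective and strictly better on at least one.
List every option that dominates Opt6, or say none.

none

Opt1: worse on side-effect rate (23 vs 4).
Opt2: worse on side-effect rate (5 vs 4).
Opt3: worse on cost (2933 vs 2864).
Opt4: worse on side-effect rate (32 vs 4).
Opt5: worse on side-effect rate (7 vs 4).
Opt7: worse on cost (4273 vs 2864).
No option dominates Opt6.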